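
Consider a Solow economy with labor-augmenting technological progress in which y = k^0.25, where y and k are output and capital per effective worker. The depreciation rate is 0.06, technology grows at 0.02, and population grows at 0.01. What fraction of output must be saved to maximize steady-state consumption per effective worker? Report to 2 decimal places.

Break-even investment rate: n + g + δ = 0.01 + 0.02 + 0.06 = 0.09.
At the golden rule MPK = n+g+δ, and in any Cobb-Douglas steady state s = (n+g+δ)·k/y = MPK·k/y = capital's share 0.25.

s_gold = 0.25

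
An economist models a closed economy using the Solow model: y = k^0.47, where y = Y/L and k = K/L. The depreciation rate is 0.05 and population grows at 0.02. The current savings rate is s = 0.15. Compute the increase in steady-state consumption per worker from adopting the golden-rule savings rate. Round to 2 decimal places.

Δc ≈ 1.20

Capital per worker breaks even when investment replaces (n + δ)·k; here n + δ = 0.07.
Current steady state (s = 0.15): k* = (0.15/0.07)^(1/0.53) ≈ 4.2123, y* = 4.2123^0.47 ≈ 1.9657, c* = (1−0.15)·1.9657 ≈ 1.6709.
At the golden rule the marginal product of capital equals n+δ: 0.47·k^(0.47−1) = 0.07. Solving, k_gold = (0.47/0.07)^(1/0.53) ≈ 36.3393.
y_gold = 36.3393^0.47 ≈ 5.4122, c_gold = y_gold − 0.07·k_gold ≈ 2.8685.
Gain: Δc = 2.8685 − 1.6709 ≈ 1.1976.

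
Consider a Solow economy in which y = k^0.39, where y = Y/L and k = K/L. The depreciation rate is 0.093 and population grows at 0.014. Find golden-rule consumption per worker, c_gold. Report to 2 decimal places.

c_gold ≈ 1.39

The effective depreciation rate is n + δ = 0.014 + 0.093 = 0.107.
Golden rule sets MPK = n+δ: 0.39·k^(0.39−1) = 0.107, so k_gold = (0.39/0.107)^(1/0.61) ≈ 8.3327.
y_gold = 8.3327^0.39 ≈ 2.2862.
c_gold = y_gold − (n+δ)·k_gold = 2.2862 − 0.107·8.3327 ≈ 1.3946.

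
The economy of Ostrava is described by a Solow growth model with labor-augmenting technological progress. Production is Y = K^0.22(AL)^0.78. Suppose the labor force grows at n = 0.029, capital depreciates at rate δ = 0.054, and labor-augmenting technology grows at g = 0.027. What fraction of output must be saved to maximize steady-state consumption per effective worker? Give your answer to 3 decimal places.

Capital per effective worker breaks even when investment replaces (n + g + δ)·k; here n + g + δ = 0.11.
At the golden rule MPK = n+g+δ, and in any Cobb-Douglas steady state s = (n+g+δ)·k/y = MPK·k/y = capital's share 0.22.

s_gold = 0.220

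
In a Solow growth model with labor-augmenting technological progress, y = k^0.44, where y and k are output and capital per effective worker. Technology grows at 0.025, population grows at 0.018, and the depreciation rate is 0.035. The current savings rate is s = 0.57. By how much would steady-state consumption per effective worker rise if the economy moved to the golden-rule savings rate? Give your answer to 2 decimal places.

Δc ≈ 0.13

Break-even investment rate: n + g + δ = 0.018 + 0.025 + 0.035 = 0.078.
Current steady state (s = 0.57): k* = (0.57/0.078)^(1/0.56) ≈ 34.8710, y* = 34.8710^0.44 ≈ 4.7718, c* = (1−0.57)·4.7718 ≈ 2.0519.
Golden rule sets MPK = n+g+δ: 0.44·k^(0.44−1) = 0.078, so k_gold = (0.44/0.078)^(1/0.56) ≈ 21.9640.
y_gold = 21.9640^0.44 ≈ 3.8936, c_gold = y_gold − 0.078·k_gold ≈ 2.1804.
Gain: Δc = 2.1804 − 2.0519 ≈ 0.1285.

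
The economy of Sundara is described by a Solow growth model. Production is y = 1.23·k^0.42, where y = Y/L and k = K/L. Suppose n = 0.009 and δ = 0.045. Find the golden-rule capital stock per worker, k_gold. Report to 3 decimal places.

k_gold ≈ 49.087

n + δ = 0.009 + 0.045 = 0.054.
Golden rule sets MPK = n+δ: 0.42·1.23·k^(0.42−1) = 0.054, so k_gold = (0.42·1.23/0.054)^(1/0.58) ≈ 49.0870.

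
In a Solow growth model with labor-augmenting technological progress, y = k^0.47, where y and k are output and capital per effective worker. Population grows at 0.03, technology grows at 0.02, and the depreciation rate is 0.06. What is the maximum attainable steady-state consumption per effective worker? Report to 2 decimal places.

The effective depreciation rate is n + g + δ = 0.03 + 0.02 + 0.06 = 0.11.
Setting f'(k) = n+g+δ gives 0.47·k^(0.47−1) = 0.11, hence k_gold = (0.47/0.11)^(1/0.53) ≈ 15.4885.
y_gold = 15.4885^0.47 ≈ 3.6250.
c_gold = y_gold − (n+g+δ)·k_gold = 3.6250 − 0.11·15.4885 ≈ 1.9212.

c_gold ≈ 1.92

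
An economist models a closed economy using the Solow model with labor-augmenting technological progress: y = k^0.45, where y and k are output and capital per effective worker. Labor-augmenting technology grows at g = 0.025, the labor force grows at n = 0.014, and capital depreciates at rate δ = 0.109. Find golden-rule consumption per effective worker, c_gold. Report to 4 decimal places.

n + g + δ = 0.014 + 0.025 + 0.109 = 0.148.
Maximizing c = f(k) − (n+g+δ)·k gives f'(k) = n+g+δ, i.e. 0.45·k^(0.45−1) = 0.148, so k_gold = (0.45/0.148)^(1/0.55) ≈ 7.5525.
y_gold = 7.5525^0.45 ≈ 2.4839.
c_gold = y_gold − (n+g+δ)·k_gold = 2.4839 − 0.148·7.5525 ≈ 1.3662.

c_gold ≈ 1.3662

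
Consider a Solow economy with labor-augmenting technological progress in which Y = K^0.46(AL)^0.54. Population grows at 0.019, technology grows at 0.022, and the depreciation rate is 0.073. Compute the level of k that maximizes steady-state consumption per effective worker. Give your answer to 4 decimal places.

k_gold ≈ 13.2419

n + g + δ = 0.019 + 0.022 + 0.073 = 0.114.
Golden rule sets MPK = n+g+δ: 0.46·k^(0.46−1) = 0.114, so k_gold = (0.46/0.114)^(1/0.54) ≈ 13.2419.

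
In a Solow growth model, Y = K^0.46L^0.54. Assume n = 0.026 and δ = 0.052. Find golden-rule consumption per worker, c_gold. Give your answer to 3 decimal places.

n + δ = 0.026 + 0.052 = 0.078.
Maximizing c = f(k) − (n+δ)·k gives f'(k) = n+δ, i.e. 0.46·k^(0.46−1) = 0.078, so k_gold = (0.46/0.078)^(1/0.54) ≈ 26.7396.
y_gold = 26.7396^0.46 ≈ 4.5341.
c_gold = y_gold − (n+δ)·k_gold = 4.5341 − 0.078·26.7396 ≈ 2.4484.

c_gold ≈ 2.448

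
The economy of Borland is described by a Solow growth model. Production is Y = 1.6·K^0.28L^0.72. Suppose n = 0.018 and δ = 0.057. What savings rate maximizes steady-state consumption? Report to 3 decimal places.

s_gold = 0.280

Break-even investment rate: n + δ = 0.018 + 0.057 = 0.075.
At the golden rule MPK = n+δ, and in any Cobb-Douglas steady state s = (n+δ)·k/y = MPK·k/y = capital's share 0.28.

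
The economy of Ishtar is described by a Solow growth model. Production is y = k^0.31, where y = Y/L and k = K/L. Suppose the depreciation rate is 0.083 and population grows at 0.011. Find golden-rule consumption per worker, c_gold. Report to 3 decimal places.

c_gold ≈ 1.179

The effective depreciation rate is n + δ = 0.011 + 0.083 = 0.094.
At the golden rule the marginal product of capital equals n+δ: 0.31·k^(0.31−1) = 0.094. Solving, k_gold = (0.31/0.094)^(1/0.69) ≈ 5.6372.
y_gold = 5.6372^0.31 ≈ 1.7093.
c_gold = y_gold − (n+δ)·k_gold = 1.7093 − 0.094·5.6372 ≈ 1.1794.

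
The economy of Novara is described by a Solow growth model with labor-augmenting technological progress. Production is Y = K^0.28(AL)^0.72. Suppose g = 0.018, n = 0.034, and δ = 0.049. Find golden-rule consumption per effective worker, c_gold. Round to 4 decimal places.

c_gold ≈ 1.0704

n + g + δ = 0.034 + 0.018 + 0.049 = 0.101.
At the golden rule the marginal product of capital equals n+g+δ: 0.28·k^(0.28−1) = 0.101. Solving, k_gold = (0.28/0.101)^(1/0.72) ≈ 4.1215.
y_gold = 4.1215^0.28 ≈ 1.4867.
c_gold = y_gold − (n+g+δ)·k_gold = 1.4867 − 0.101·4.1215 ≈ 1.0704.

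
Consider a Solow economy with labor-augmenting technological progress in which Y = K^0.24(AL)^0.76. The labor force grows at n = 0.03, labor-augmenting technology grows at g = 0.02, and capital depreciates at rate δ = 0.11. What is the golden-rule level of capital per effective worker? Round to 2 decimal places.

k_gold ≈ 1.70

The effective depreciation rate is n + g + δ = 0.03 + 0.02 + 0.11 = 0.16.
Setting f'(k) = n+g+δ gives 0.24·k^(0.24−1) = 0.16, hence k_gold = (0.24/0.16)^(1/0.76) ≈ 1.7049.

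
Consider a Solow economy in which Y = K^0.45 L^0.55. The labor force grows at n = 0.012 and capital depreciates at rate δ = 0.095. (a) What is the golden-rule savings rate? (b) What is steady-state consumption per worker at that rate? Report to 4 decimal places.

(a) s_gold = 0.4500; (b) c_gold ≈ 1.7814

n + δ = 0.012 + 0.095 = 0.107.
For Cobb-Douglas, s_gold equals capital's share: s_gold = 0.45.
Setting f'(k) = n+δ gives 0.45·k^(0.45−1) = 0.107, hence k_gold = (0.45/0.107)^(1/0.55) ≈ 13.6218.
y_gold = 13.6218^0.45 ≈ 3.2390; c_gold = (1−0.45)·y_gold ≈ 1.7814.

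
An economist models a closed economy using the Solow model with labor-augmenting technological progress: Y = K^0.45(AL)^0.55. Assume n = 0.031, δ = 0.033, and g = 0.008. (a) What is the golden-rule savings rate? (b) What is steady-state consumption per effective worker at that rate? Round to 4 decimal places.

The effective depreciation rate is n + g + δ = 0.031 + 0.008 + 0.033 = 0.072.
For Cobb-Douglas, s_gold equals capital's share: s_gold = 0.45.
Maximizing c = f(k) − (n+g+δ)·k gives f'(k) = n+g+δ, i.e. 0.45·k^(0.45−1) = 0.072, so k_gold = (0.45/0.072)^(1/0.55) ≈ 27.9933.
y_gold = 27.9933^0.45 ≈ 4.4789; c_gold = (1−0.45)·y_gold ≈ 2.4634.

(a) s_gold = 0.4500; (b) c_gold ≈ 2.4634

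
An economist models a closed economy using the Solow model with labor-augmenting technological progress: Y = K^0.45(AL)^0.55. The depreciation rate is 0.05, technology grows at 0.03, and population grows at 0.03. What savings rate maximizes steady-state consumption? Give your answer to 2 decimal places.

Break-even investment rate: n + g + δ = 0.03 + 0.03 + 0.05 = 0.11.
At the golden rule MPK = n+g+δ, and in any Cobb-Douglas steady state s = (n+g+δ)·k/y = MPK·k/y = capital's share 0.45.

s_gold = 0.45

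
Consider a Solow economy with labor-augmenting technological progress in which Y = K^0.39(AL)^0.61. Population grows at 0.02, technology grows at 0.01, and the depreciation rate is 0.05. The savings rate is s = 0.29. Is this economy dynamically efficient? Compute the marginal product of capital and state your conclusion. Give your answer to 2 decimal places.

The effective depreciation rate is n + g + δ = 0.02 + 0.01 + 0.05 = 0.08.
Steady-state k*: s·k^0.39 = 0.08·k gives k* = (0.29/0.08)^(1/0.61) ≈ 8.2584.
MPK = 0.39·8.2584^(-0.61) ≈ 0.1076.
MPK > n+g+δ = 0.08, so the economy is dynamically efficient (under-saving).

dynamically efficient; MPK ≈ 0.11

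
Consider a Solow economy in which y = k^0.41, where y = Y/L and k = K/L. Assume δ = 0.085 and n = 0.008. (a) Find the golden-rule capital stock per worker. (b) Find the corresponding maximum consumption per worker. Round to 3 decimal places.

(a) k_gold ≈ 12.360; (b) c_gold ≈ 1.654

The effective depreciation rate is n + δ = 0.008 + 0.085 = 0.093.
At the golden rule the marginal product of capital equals n+δ: 0.41·k^(0.41−1) = 0.093. Solving, k_gold = (0.41/0.093)^(1/0.59) ≈ 12.3605.
y_gold = 12.3605^0.41 ≈ 2.8037; c_gold = y_gold − 0.093·k_gold ≈ 1.6542.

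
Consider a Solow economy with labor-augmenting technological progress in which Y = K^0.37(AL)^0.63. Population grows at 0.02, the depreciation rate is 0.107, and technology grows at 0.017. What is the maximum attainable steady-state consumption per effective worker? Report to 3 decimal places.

c_gold ≈ 1.097

n + g + δ = 0.02 + 0.017 + 0.107 = 0.144.
Maximizing c = f(k) − (n+g+δ)·k gives f'(k) = n+g+δ, i.e. 0.37·k^(0.37−1) = 0.144, so k_gold = (0.37/0.144)^(1/0.63) ≈ 4.4724.
y_gold = 4.4724^0.37 ≈ 1.7406.
c_gold = y_gold − (n+g+δ)·k_gold = 1.7406 − 0.144·4.4724 ≈ 1.0966.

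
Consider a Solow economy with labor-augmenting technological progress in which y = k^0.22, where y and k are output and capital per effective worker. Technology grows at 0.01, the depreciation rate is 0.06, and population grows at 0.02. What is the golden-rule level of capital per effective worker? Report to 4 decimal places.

k_gold ≈ 3.1453

Capital per effective worker breaks even when investment replaces (n + g + δ)·k; here n + g + δ = 0.09.
Golden rule sets MPK = n+g+δ: 0.22·k^(0.22−1) = 0.09, so k_gold = (0.22/0.09)^(1/0.78) ≈ 3.1453.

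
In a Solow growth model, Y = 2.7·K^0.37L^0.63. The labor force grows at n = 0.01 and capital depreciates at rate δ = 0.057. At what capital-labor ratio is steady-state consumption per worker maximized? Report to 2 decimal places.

k_gold ≈ 72.89

The effective depreciation rate is n + δ = 0.01 + 0.057 = 0.067.
At the golden rule the marginal product of capital equals n+δ: 0.37·2.7·k^(0.37−1) = 0.067. Solving, k_gold = (0.37·2.7/0.067)^(1/0.63) ≈ 72.8926.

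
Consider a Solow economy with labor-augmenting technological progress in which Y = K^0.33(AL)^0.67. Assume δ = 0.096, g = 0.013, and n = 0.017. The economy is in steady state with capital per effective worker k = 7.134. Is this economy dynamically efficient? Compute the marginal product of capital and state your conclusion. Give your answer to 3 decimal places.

dynamically inefficient; MPK ≈ 0.088

Capital per effective worker breaks even when investment replaces (n + g + δ)·k; here n + g + δ = 0.126.
MPK = 0.33·k^(0.33−1) = 0.33·7.134^(-0.67) ≈ 0.0885.
MPK < 0.126, so the economy is dynamically inefficient (over-saving).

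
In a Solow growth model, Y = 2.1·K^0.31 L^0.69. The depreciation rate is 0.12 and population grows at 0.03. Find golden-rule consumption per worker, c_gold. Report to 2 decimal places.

Break-even investment rate: n + δ = 0.03 + 0.12 = 0.15.
Golden rule sets MPK = n+δ: 0.31·2.1·k^(0.31−1) = 0.15, so k_gold = (0.31·2.1/0.15)^(1/0.69) ≈ 8.3926.
y_gold = 2.1·8.3926^0.31 ≈ 4.0610.
c_gold = y_gold − (n+δ)·k_gold = 4.0610 − 0.15·8.3926 ≈ 2.8021.

c_gold ≈ 2.80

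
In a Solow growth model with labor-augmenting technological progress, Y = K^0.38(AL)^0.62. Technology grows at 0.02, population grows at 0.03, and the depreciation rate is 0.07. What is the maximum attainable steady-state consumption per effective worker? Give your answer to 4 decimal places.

n + g + δ = 0.03 + 0.02 + 0.07 = 0.12.
Golden rule sets MPK = n+g+δ: 0.38·k^(0.38−1) = 0.12, so k_gold = (0.38/0.12)^(1/0.62) ≈ 6.4183.
y_gold = 6.4183^0.38 ≈ 2.0268.
c_gold = y_gold − (n+g+δ)·k_gold = 2.0268 − 0.12·6.4183 ≈ 1.2566.

c_gold ≈ 1.2566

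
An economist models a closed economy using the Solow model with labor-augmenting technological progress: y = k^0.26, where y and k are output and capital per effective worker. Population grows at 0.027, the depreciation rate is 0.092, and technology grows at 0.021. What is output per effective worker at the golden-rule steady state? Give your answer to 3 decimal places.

Capital per effective worker breaks even when investment replaces (n + g + δ)·k; here n + g + δ = 0.14.
At the golden rule the marginal product of capital equals n+g+δ: 0.26·k^(0.26−1) = 0.14. Solving, k_gold = (0.26/0.14)^(1/0.74) ≈ 2.3084.
Output: y_gold = k_gold^0.26 = 2.3084^0.26 ≈ 1.2430.

y_gold ≈ 1.243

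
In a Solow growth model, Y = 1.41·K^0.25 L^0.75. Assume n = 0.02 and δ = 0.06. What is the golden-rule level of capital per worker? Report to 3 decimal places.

n + δ = 0.02 + 0.06 = 0.08.
Maximizing c = f(k) − (n+δ)·k gives f'(k) = n+δ, i.e. 0.25·1.41·k^(0.25−1) = 0.08, so k_gold = (0.25·1.41/0.08)^(1/0.75) ≈ 7.2237.

k_gold ≈ 7.224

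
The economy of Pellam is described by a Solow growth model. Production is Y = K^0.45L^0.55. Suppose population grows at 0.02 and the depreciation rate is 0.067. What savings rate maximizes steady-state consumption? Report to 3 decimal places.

Break-even investment rate: n + δ = 0.02 + 0.067 = 0.087.
At the golden rule MPK = n+δ, and in any Cobb-Douglas steady state s = (n+δ)·k/y = MPK·k/y = capital's share 0.45.

s_gold = 0.450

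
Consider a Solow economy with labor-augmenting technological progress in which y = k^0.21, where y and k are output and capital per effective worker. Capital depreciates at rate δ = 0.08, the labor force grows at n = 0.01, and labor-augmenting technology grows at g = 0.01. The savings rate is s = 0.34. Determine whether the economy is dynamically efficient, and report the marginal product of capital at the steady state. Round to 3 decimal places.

dynamically inefficient; MPK ≈ 0.062

The effective depreciation rate is n + g + δ = 0.01 + 0.01 + 0.08 = 0.1.
Steady-state k*: s·k^0.21 = 0.1·k gives k* = (0.34/0.1)^(1/0.79) ≈ 4.7072.
MPK = 0.21·4.7072^(-0.79) ≈ 0.0618.
MPK < n+g+δ = 0.1, so the economy is dynamically inefficient (over-saving).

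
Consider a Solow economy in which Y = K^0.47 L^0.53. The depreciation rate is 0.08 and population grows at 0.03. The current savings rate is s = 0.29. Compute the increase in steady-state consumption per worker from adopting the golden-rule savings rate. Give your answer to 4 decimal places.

Δc ≈ 0.2440

n + δ = 0.03 + 0.08 = 0.11.
Current steady state (s = 0.29): k* = (0.29/0.11)^(1/0.53) ≈ 6.2280, y* = 6.2280^0.47 ≈ 2.3624, c* = (1−0.29)·2.3624 ≈ 1.6773.
Maximizing c = f(k) − (n+δ)·k gives f'(k) = n+δ, i.e. 0.47·k^(0.47−1) = 0.11, so k_gold = (0.47/0.11)^(1/0.53) ≈ 15.4885.
y_gold = 15.4885^0.47 ≈ 3.6250, c_gold = y_gold − 0.11·k_gold ≈ 1.9212.
Gain: Δc = 1.9212 − 1.6773 ≈ 0.2440.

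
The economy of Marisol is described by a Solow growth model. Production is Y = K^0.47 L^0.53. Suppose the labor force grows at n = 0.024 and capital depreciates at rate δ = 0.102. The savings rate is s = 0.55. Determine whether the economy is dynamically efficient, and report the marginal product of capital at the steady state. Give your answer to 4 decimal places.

Capital per worker breaks even when investment replaces (n + δ)·k; here n + δ = 0.126.
Steady-state k*: s·k^0.47 = 0.126·k gives k* = (0.55/0.126)^(1/0.53) ≈ 16.1262.
MPK = 0.47·16.1262^(-0.53) ≈ 0.1077.
MPK < n+δ = 0.126, so the economy is dynamically inefficient (over-saving).

dynamically inefficient; MPK ≈ 0.1077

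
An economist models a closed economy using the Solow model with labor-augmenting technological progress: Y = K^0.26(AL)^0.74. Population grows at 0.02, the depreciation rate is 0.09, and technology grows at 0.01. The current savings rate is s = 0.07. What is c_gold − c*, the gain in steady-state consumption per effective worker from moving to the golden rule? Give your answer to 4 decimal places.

The effective depreciation rate is n + g + δ = 0.02 + 0.01 + 0.09 = 0.12.
Current steady state (s = 0.07): k* = (0.07/0.12)^(1/0.74) ≈ 0.4827, y* = 0.4827^0.26 ≈ 0.8275, c* = (1−0.07)·0.8275 ≈ 0.7696.
Maximizing c = f(k) − (n+g+δ)·k gives f'(k) = n+g+δ, i.e. 0.26·k^(0.26−1) = 0.12, so k_gold = (0.26/0.12)^(1/0.74) ≈ 2.8430.
y_gold = 2.8430^0.26 ≈ 1.3121, c_gold = y_gold − 0.12·k_gold ≈ 0.9710.
Gain: Δc = 0.9710 − 0.7696 ≈ 0.2014.

Δc ≈ 0.2014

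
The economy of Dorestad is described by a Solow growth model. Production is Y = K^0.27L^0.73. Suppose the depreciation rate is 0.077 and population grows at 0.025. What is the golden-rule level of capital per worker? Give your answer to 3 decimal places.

n + δ = 0.025 + 0.077 = 0.102.
Golden rule sets MPK = n+δ: 0.27·k^(0.27−1) = 0.102, so k_gold = (0.27/0.102)^(1/0.73) ≈ 3.7943.

k_gold ≈ 3.794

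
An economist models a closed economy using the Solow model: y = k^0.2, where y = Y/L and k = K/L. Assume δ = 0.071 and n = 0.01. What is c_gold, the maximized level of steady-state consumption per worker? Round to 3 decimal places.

Break-even investment rate: n + δ = 0.01 + 0.071 = 0.081.
Maximizing c = f(k) − (n+δ)·k gives f'(k) = n+δ, i.e. 0.2·k^(0.2−1) = 0.081, so k_gold = (0.2/0.081)^(1/0.8) ≈ 3.0951.
y_gold = 3.0951^0.2 ≈ 1.2535.
c_gold = y_gold − (n+δ)·k_gold = 1.2535 − 0.081·3.0951 ≈ 1.0028.

c_gold ≈ 1.003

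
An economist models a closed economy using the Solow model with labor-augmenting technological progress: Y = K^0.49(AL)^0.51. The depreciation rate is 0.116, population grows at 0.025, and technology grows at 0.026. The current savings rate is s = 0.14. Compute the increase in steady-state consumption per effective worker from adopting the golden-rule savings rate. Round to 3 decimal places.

Δc ≈ 0.709

n + g + δ = 0.025 + 0.026 + 0.116 = 0.167.
Current steady state (s = 0.14): k* = (0.14/0.167)^(1/0.51) ≈ 0.7077, y* = 0.7077^0.49 ≈ 0.8441, c* = (1−0.14)·0.8441 ≈ 0.7260.
Setting f'(k) = n+g+δ gives 0.49·k^(0.49−1) = 0.167, hence k_gold = (0.49/0.167)^(1/0.51) ≈ 8.2533.
y_gold = 8.2533^0.49 ≈ 2.8129, c_gold = y_gold − 0.167·k_gold ≈ 1.4346.
Gain: Δc = 1.4346 − 0.7260 ≈ 0.7086.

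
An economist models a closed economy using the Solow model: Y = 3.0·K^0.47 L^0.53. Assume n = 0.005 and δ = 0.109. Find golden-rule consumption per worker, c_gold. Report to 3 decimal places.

Break-even investment rate: n + δ = 0.005 + 0.109 = 0.114.
Maximizing c = f(k) − (n+δ)·k gives f'(k) = n+δ, i.e. 0.47·3.0·k^(0.47−1) = 0.114, so k_gold = (0.47·3.0/0.114)^(1/0.53) ≈ 115.0722.
y_gold = 3.0·115.0722^0.47 ≈ 27.9111.
c_gold = y_gold − (n+δ)·k_gold = 27.9111 − 0.114·115.0722 ≈ 14.7929.

c_gold ≈ 14.793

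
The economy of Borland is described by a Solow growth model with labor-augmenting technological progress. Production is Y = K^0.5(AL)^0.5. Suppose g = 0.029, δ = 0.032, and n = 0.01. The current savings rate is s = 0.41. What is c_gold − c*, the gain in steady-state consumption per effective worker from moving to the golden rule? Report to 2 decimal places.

Δc ≈ 0.11

The effective depreciation rate is n + g + δ = 0.01 + 0.029 + 0.032 = 0.071.
Current steady state (s = 0.41): k* = (0.41/0.071)^(1/0.5) ≈ 33.3466, y* = 33.3466^0.5 ≈ 5.7746, c* = (1−0.41)·5.7746 ≈ 3.4070.
At the golden rule the marginal product of capital equals n+g+δ: 0.5·k^(0.5−1) = 0.071. Solving, k_gold = (0.5/0.071)^(1/0.5) ≈ 49.5933.
y_gold = 49.5933^0.5 ≈ 7.0423, c_gold = y_gold − 0.071·k_gold ≈ 3.5211.
Gain: Δc = 3.5211 − 3.4070 ≈ 0.1141.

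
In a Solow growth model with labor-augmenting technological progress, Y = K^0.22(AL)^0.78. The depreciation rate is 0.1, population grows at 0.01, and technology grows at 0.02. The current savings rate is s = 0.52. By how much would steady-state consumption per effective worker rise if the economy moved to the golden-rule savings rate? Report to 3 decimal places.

Break-even investment rate: n + g + δ = 0.01 + 0.02 + 0.1 = 0.13.
Current steady state (s = 0.52): k* = (0.52/0.13)^(1/0.78) ≈ 5.9139, y* = 5.9139^0.22 ≈ 1.4785, c* = (1−0.52)·1.4785 ≈ 0.7097.
Maximizing c = f(k) − (n+g+δ)·k gives f'(k) = n+g+δ, i.e. 0.22·k^(0.22−1) = 0.13, so k_gold = (0.22/0.13)^(1/0.78) ≈ 1.9630.
y_gold = 1.9630^0.22 ≈ 1.1600, c_gold = y_gold − 0.13·k_gold ≈ 0.9048.
Gain: Δc = 0.9048 − 0.7097 ≈ 0.1951.

Δc ≈ 0.195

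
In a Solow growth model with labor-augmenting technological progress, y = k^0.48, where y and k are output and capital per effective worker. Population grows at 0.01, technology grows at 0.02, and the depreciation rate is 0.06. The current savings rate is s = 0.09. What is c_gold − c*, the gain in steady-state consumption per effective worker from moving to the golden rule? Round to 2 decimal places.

Δc ≈ 1.53

Break-even investment rate: n + g + δ = 0.01 + 0.02 + 0.06 = 0.09.
Current steady state (s = 0.09): k* = (0.09/0.09)^(1/0.52) ≈ 1.0000, y* = 1.0000^0.48 ≈ 1.0000, c* = (1−0.09)·1.0000 ≈ 0.9100.
Maximizing c = f(k) − (n+g+δ)·k gives f'(k) = n+g+δ, i.e. 0.48·k^(0.48−1) = 0.09, so k_gold = (0.48/0.09)^(1/0.52) ≈ 25.0077.
y_gold = 25.0077^0.48 ≈ 4.6890, c_gold = y_gold − 0.09·k_gold ≈ 2.4383.
Gain: Δc = 2.4383 − 0.9100 ≈ 1.5283.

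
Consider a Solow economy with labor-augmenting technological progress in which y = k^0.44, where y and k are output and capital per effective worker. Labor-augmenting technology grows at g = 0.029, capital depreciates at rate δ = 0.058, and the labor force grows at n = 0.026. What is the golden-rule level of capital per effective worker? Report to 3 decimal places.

Capital per effective worker breaks even when investment replaces (n + g + δ)·k; here n + g + δ = 0.113.
Maximizing c = f(k) − (n+g+δ)·k gives f'(k) = n+g+δ, i.e. 0.44·k^(0.44−1) = 0.113, so k_gold = (0.44/0.113)^(1/0.56) ≈ 11.3303.

k_gold ≈ 11.330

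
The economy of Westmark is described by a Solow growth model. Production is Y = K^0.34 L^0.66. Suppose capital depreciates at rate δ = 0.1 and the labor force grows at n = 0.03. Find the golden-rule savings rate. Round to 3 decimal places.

The effective depreciation rate is n + δ = 0.03 + 0.1 = 0.13.
At the golden rule MPK = n+δ, and in any Cobb-Douglas steady state s = (n+δ)·k/y = MPK·k/y = capital's share 0.34.

s_gold = 0.340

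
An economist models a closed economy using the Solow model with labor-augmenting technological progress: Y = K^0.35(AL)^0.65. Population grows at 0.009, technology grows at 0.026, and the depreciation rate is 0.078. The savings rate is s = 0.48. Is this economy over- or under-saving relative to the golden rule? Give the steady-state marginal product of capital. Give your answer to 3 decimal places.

The effective depreciation rate is n + g + δ = 0.009 + 0.026 + 0.078 = 0.113.
Steady-state k*: s·k^0.35 = 0.113·k gives k* = (0.48/0.113)^(1/0.65) ≈ 9.2556.
MPK = 0.35·9.2556^(-0.65) ≈ 0.0824.
MPK < n+g+δ = 0.113, so the economy is dynamically inefficient (over-saving).

over-saving; MPK ≈ 0.082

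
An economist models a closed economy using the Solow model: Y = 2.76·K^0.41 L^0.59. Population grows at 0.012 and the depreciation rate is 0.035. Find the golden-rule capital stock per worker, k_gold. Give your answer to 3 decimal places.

The effective depreciation rate is n + δ = 0.012 + 0.035 = 0.047.
Maximizing c = f(k) − (n+δ)·k gives f'(k) = n+δ, i.e. 0.41·2.76·k^(0.41−1) = 0.047, so k_gold = (0.41·2.76/0.047)^(1/0.59) ≈ 219.6274.

k_gold ≈ 219.627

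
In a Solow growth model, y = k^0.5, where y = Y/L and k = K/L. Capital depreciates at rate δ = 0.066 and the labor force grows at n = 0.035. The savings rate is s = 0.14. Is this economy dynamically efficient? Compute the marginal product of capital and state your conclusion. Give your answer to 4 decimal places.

Capital per worker breaks even when investment replaces (n + δ)·k; here n + δ = 0.101.
Steady-state k*: s·k^0.5 = 0.101·k gives k* = (0.14/0.101)^(1/0.5) ≈ 1.9214.
MPK = 0.5·1.9214^(-0.5) ≈ 0.3607.
MPK > n+δ = 0.101, so the economy is dynamically efficient (under-saving).

dynamically efficient; MPK ≈ 0.3607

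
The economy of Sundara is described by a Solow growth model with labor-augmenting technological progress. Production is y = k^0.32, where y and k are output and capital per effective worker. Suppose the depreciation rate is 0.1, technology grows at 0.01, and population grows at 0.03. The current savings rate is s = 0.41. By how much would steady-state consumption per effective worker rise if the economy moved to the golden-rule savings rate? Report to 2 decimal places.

n + g + δ = 0.03 + 0.01 + 0.1 = 0.14.
Current steady state (s = 0.41): k* = (0.41/0.14)^(1/0.68) ≈ 4.8558, y* = 4.8558^0.32 ≈ 1.6581, c* = (1−0.41)·1.6581 ≈ 0.9783.
Maximizing c = f(k) − (n+g+δ)·k gives f'(k) = n+g+δ, i.e. 0.32·k^(0.32−1) = 0.14, so k_gold = (0.32/0.14)^(1/0.68) ≈ 3.3727.
y_gold = 3.3727^0.32 ≈ 1.4755, c_gold = y_gold − 0.14·k_gold ≈ 1.0034.
Gain: Δc = 1.0034 − 0.9783 ≈ 0.0251.

Δc ≈ 0.03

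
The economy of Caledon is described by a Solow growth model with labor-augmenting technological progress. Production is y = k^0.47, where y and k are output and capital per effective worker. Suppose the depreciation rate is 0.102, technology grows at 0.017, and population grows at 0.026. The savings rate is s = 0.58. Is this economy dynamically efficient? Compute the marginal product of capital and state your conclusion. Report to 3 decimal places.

The effective depreciation rate is n + g + δ = 0.026 + 0.017 + 0.102 = 0.145.
Steady-state k*: s·k^0.47 = 0.145·k gives k* = (0.58/0.145)^(1/0.53) ≈ 13.6761.
MPK = 0.47·13.6761^(-0.53) ≈ 0.1175.
MPK < n+g+δ = 0.145, so the economy is dynamically inefficient (over-saving).

dynamically inefficient; MPK ≈ 0.117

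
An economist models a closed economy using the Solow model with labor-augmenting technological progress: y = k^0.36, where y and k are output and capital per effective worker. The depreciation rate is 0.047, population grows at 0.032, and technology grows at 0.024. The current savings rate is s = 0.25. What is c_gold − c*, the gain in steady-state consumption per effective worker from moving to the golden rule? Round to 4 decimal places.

Capital per effective worker breaks even when investment replaces (n + g + δ)·k; here n + g + δ = 0.103.
Current steady state (s = 0.25): k* = (0.25/0.103)^(1/0.64) ≈ 3.9969, y* = 3.9969^0.36 ≈ 1.6467, c* = (1−0.25)·1.6467 ≈ 1.2350.
Setting f'(k) = n+g+δ gives 0.36·k^(0.36−1) = 0.103, hence k_gold = (0.36/0.103)^(1/0.64) ≈ 7.0659.
y_gold = 7.0659^0.36 ≈ 2.0216, c_gold = y_gold − 0.103·k_gold ≈ 1.2938.
Gain: Δc = 1.2938 − 1.2350 ≈ 0.0588.

Δc ≈ 0.0588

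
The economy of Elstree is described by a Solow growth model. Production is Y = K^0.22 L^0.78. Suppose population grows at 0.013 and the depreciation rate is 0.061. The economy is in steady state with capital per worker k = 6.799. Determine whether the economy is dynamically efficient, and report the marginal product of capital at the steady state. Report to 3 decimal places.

dynamically inefficient; MPK ≈ 0.049

Break-even investment rate: n + δ = 0.013 + 0.061 = 0.074.
MPK = 0.22·k^(0.22−1) = 0.22·6.799^(-0.78) ≈ 0.0493.
MPK < 0.074, so the economy is dynamically inefficient (over-saving).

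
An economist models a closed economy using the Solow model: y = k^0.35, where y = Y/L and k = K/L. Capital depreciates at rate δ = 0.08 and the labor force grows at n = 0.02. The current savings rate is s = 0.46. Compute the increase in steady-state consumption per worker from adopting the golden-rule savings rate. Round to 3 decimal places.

Δc ≈ 0.048

n + δ = 0.02 + 0.08 = 0.1.
Current steady state (s = 0.46): k* = (0.46/0.1)^(1/0.65) ≈ 10.4623, y* = 10.4623^0.35 ≈ 2.2744, c* = (1−0.46)·2.2744 ≈ 1.2282.
Maximizing c = f(k) − (n+δ)·k gives f'(k) = n+δ, i.e. 0.35·k^(0.35−1) = 0.1, so k_gold = (0.35/0.1)^(1/0.65) ≈ 6.8711.
y_gold = 6.8711^0.35 ≈ 1.9632, c_gold = y_gold − 0.1·k_gold ≈ 1.2761.
Gain: Δc = 1.2761 − 1.2282 ≈ 0.0479.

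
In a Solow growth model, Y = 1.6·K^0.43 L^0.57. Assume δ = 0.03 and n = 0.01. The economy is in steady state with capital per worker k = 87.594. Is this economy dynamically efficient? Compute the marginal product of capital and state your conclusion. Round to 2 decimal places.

dynamically efficient; MPK ≈ 0.05

Capital per worker breaks even when investment replaces (n + δ)·k; here n + δ = 0.04.
MPK = 0.43·1.6·k^(0.43−1) = 0.43·1.6·87.594^(-0.57) ≈ 0.0537.
MPK > 0.04, so the economy is dynamically efficient (under-saving).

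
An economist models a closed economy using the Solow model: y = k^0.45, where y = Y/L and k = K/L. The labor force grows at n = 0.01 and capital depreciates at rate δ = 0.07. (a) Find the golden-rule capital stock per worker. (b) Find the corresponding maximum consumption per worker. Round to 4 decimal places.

(a) k_gold ≈ 23.1132; (b) c_gold ≈ 2.2600

n + δ = 0.01 + 0.07 = 0.08.
At the golden rule the marginal product of capital equals n+δ: 0.45·k^(0.45−1) = 0.08. Solving, k_gold = (0.45/0.08)^(1/0.55) ≈ 23.1132.
y_gold = 23.1132^0.45 ≈ 4.1090; c_gold = y_gold − 0.08·k_gold ≈ 2.2600.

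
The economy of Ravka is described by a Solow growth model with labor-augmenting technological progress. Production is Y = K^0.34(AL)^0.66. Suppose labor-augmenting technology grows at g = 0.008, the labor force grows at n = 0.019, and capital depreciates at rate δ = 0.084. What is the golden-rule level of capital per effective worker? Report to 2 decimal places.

k_gold ≈ 5.45

The effective depreciation rate is n + g + δ = 0.019 + 0.008 + 0.084 = 0.111.
Golden rule sets MPK = n+g+δ: 0.34·k^(0.34−1) = 0.111, so k_gold = (0.34/0.111)^(1/0.66) ≈ 5.4526.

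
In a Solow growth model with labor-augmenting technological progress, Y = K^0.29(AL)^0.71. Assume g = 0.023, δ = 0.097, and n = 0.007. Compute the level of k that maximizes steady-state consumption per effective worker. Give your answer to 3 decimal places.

The effective depreciation rate is n + g + δ = 0.007 + 0.023 + 0.097 = 0.127.
Golden rule sets MPK = n+g+δ: 0.29·k^(0.29−1) = 0.127, so k_gold = (0.29/0.127)^(1/0.71) ≈ 3.1994.

k_gold ≈ 3.199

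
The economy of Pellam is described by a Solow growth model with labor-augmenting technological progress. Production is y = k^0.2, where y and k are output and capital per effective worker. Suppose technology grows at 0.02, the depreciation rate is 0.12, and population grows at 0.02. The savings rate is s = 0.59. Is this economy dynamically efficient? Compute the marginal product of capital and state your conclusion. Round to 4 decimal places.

dynamically inefficient; MPK ≈ 0.0542

n + g + δ = 0.02 + 0.02 + 0.12 = 0.16.
Steady-state k*: s·k^0.2 = 0.16·k gives k* = (0.59/0.16)^(1/0.8) ≈ 5.1099.
MPK = 0.2·5.1099^(-0.8) ≈ 0.0542.
MPK < n+g+δ = 0.16, so the economy is dynamically inefficient (over-saving).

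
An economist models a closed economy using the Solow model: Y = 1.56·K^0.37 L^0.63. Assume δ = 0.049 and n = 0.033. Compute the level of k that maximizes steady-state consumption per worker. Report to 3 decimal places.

k_gold ≈ 22.144

n + δ = 0.033 + 0.049 = 0.082.
Golden rule sets MPK = n+δ: 0.37·1.56·k^(0.37−1) = 0.082, so k_gold = (0.37·1.56/0.082)^(1/0.63) ≈ 22.1441.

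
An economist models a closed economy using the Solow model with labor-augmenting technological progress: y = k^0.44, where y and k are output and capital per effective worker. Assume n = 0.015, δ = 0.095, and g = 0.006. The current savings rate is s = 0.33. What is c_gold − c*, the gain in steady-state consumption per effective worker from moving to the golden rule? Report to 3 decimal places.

Break-even investment rate: n + g + δ = 0.015 + 0.006 + 0.095 = 0.116.
Current steady state (s = 0.33): k* = (0.33/0.116)^(1/0.56) ≈ 6.4687, y* = 6.4687^0.44 ≈ 2.2738, c* = (1−0.33)·2.2738 ≈ 1.5235.
Setting f'(k) = n+g+δ gives 0.44·k^(0.44−1) = 0.116, hence k_gold = (0.44/0.116)^(1/0.56) ≈ 10.8123.
y_gold = 10.8123^0.44 ≈ 2.8505, c_gold = y_gold − 0.116·k_gold ≈ 1.5963.
Gain: Δc = 1.5963 − 1.5235 ≈ 0.0728.

Δc ≈ 0.073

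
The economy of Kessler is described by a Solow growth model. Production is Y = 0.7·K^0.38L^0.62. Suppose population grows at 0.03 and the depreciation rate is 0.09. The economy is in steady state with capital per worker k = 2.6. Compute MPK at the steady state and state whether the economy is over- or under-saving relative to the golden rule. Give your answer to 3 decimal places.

Break-even investment rate: n + δ = 0.03 + 0.09 = 0.12.
MPK = 0.38·0.7·k^(0.38−1) = 0.38·0.7·2.6^(-0.62) ≈ 0.1471.
MPK > 0.12, so the economy is dynamically efficient (under-saving).

under-saving; MPK ≈ 0.147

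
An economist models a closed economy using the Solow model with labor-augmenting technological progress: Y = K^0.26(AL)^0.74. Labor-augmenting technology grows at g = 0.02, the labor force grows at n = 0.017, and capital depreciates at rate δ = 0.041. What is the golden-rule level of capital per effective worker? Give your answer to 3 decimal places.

k_gold ≈ 5.089

Break-even investment rate: n + g + δ = 0.017 + 0.02 + 0.041 = 0.078.
Maximizing c = f(k) − (n+g+δ)·k gives f'(k) = n+g+δ, i.e. 0.26·k^(0.26−1) = 0.078, so k_gold = (0.26/0.078)^(1/0.74) ≈ 5.0885.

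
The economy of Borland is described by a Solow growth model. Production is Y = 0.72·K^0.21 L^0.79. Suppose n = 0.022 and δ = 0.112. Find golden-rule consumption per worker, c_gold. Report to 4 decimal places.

c_gold ≈ 0.5874

Capital per worker breaks even when investment replaces (n + δ)·k; here n + δ = 0.134.
Golden rule sets MPK = n+δ: 0.21·0.72·k^(0.21−1) = 0.134, so k_gold = (0.21·0.72/0.134)^(1/0.79) ≈ 1.1652.
y_gold = 0.72·1.1652^0.21 ≈ 0.7435.
c_gold = y_gold − (n+δ)·k_gold = 0.7435 − 0.134·1.1652 ≈ 0.5874.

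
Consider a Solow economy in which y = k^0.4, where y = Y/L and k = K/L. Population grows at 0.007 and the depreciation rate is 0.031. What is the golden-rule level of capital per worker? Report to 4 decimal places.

k_gold ≈ 50.5585

n + δ = 0.007 + 0.031 = 0.038.
Golden rule sets MPK = n+δ: 0.4·k^(0.4−1) = 0.038, so k_gold = (0.4/0.038)^(1/0.6) ≈ 50.5585.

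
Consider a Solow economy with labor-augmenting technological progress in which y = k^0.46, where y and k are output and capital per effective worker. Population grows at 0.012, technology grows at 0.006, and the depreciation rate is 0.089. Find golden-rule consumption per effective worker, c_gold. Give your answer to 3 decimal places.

Capital per effective worker breaks even when investment replaces (n + g + δ)·k; here n + g + δ = 0.107.
At the golden rule the marginal product of capital equals n+g+δ: 0.46·k^(0.46−1) = 0.107. Solving, k_gold = (0.46/0.107)^(1/0.54) ≈ 14.8907.
y_gold = 14.8907^0.46 ≈ 3.4637.
c_gold = y_gold − (n+g+δ)·k_gold = 3.4637 − 0.107·14.8907 ≈ 1.8704.

c_gold ≈ 1.870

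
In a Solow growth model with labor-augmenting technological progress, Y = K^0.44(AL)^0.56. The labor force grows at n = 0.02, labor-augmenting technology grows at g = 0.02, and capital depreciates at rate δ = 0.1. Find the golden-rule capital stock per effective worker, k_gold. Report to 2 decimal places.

k_gold ≈ 7.73

Capital per effective worker breaks even when investment replaces (n + g + δ)·k; here n + g + δ = 0.14.
At the golden rule the marginal product of capital equals n+g+δ: 0.44·k^(0.44−1) = 0.14. Solving, k_gold = (0.44/0.14)^(1/0.56) ≈ 7.7282.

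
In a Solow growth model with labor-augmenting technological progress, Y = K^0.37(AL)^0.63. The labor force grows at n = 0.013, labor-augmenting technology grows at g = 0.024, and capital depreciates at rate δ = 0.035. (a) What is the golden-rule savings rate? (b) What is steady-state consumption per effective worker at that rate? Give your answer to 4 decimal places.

n + g + δ = 0.013 + 0.024 + 0.035 = 0.072.
For Cobb-Douglas, s_gold equals capital's share: s_gold = 0.37.
Golden rule sets MPK = n+g+δ: 0.37·k^(0.37−1) = 0.072, so k_gold = (0.37/0.072)^(1/0.63) ≈ 13.4389.
y_gold = 13.4389^0.37 ≈ 2.6151; c_gold = (1−0.37)·y_gold ≈ 1.6475.

(a) s_gold = 0.3700; (b) c_gold ≈ 1.6475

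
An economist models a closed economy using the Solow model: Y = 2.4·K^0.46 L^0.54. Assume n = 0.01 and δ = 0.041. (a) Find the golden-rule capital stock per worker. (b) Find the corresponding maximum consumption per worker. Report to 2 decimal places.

(a) k_gold ≈ 297.14; (b) c_gold ≈ 17.79

The effective depreciation rate is n + δ = 0.01 + 0.041 = 0.051.
Maximizing c = f(k) − (n+δ)·k gives f'(k) = n+δ, i.e. 0.46·2.4·k^(0.46−1) = 0.051, so k_gold = (0.46·2.4/0.051)^(1/0.54) ≈ 297.1399.
y_gold = 2.4·297.1399^0.46 ≈ 32.9438; c_gold = y_gold − 0.051·k_gold ≈ 17.7896.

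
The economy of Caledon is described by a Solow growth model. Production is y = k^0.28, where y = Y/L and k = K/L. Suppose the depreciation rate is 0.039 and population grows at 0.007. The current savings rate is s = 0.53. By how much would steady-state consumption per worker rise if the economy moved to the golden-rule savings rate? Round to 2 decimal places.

Δc ≈ 0.24

Break-even investment rate: n + δ = 0.007 + 0.039 = 0.046.
Current steady state (s = 0.53): k* = (0.53/0.046)^(1/0.72) ≈ 29.8078, y* = 29.8078^0.28 ≈ 2.5871, c* = (1−0.53)·2.5871 ≈ 1.2159.
Maximizing c = f(k) − (n+δ)·k gives f'(k) = n+δ, i.e. 0.28·k^(0.28−1) = 0.046, so k_gold = (0.28/0.046)^(1/0.72) ≈ 12.2870.
y_gold = 12.2870^0.28 ≈ 2.0186, c_gold = y_gold − 0.046·k_gold ≈ 1.4534.
Gain: Δc = 1.4534 − 1.2159 ≈ 0.2374.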